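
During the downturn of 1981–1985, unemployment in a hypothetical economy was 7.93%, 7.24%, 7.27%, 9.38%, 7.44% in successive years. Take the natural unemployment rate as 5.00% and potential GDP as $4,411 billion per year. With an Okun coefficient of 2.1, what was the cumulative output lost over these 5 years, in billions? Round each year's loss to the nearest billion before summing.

$1,320 billion

Year 1981: gap = -2.1 × (7.93 - 5) = -6.153%, loss ≈ 4411 × 6.153/100 ≈ 271.
Year 1982: gap = -2.1 × (7.24 - 5) = -4.704%, loss ≈ 4411 × 4.704/100 ≈ 207.
Year 1983: gap = -2.1 × (7.27 - 5) = -4.767%, loss ≈ 4411 × 4.767/100 ≈ 210.
Year 1984: gap = -2.1 × (9.38 - 5) = -9.198%, loss ≈ 4411 × 9.198/100 ≈ 406.
Year 1985: gap = -2.1 × (7.44 - 5) = -5.124%, loss ≈ 4411 × 5.124/100 ≈ 226.
Total lost output = 271 + 207 + 210 + 406 + 226 = 1320 billion.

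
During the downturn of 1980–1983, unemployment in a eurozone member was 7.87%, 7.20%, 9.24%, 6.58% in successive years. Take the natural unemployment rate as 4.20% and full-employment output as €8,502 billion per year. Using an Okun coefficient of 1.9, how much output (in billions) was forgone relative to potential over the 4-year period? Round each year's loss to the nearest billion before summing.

Year 1980: gap = -1.9 × (7.87 - 4.2) = -6.973%, loss ≈ 8502 × 6.973/100 ≈ 593.
Year 1981: gap = -1.9 × (7.2 - 4.2) = -5.7%, loss ≈ 8502 × 5.7/100 ≈ 485.
Year 1982: gap = -1.9 × (9.24 - 4.2) = -9.576%, loss ≈ 8502 × 9.576/100 ≈ 814.
Year 1983: gap = -1.9 × (6.58 - 4.2) = -4.522%, loss ≈ 8502 × 4.522/100 ≈ 384.
Total lost output = 593 + 485 + 814 + 384 = 2276 billion.

€2,276 billion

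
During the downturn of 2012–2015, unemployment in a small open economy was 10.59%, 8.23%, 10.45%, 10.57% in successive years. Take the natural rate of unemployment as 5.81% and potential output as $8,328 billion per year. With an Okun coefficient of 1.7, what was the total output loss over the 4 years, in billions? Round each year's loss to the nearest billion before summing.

Year 2012: gap = -1.7 × (10.59 - 5.81) = -8.126%, loss ≈ 8328 × 8.126/100 ≈ 677.
Year 2013: gap = -1.7 × (8.23 - 5.81) = -4.114%, loss ≈ 8328 × 4.114/100 ≈ 343.
Year 2014: gap = -1.7 × (10.45 - 5.81) = -7.888%, loss ≈ 8328 × 7.888/100 ≈ 657.
Year 2015: gap = -1.7 × (10.57 - 5.81) = -8.092%, loss ≈ 8328 × 8.092/100 ≈ 674.
Total lost output = 677 + 343 + 657 + 674 = 2351 billion.

$2,351 billion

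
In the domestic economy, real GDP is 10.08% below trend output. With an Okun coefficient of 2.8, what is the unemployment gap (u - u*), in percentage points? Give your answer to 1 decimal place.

3.6 percentage points

Okun's law: output gap = -β × (u - u*), so u - u* = -(output gap)/β.
u - u* = -(-10.08)/2.8 = 3.6 percentage points.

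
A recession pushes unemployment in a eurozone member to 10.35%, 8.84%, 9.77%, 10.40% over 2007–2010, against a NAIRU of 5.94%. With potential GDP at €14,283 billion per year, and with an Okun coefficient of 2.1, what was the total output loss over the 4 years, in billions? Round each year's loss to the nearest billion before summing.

€4,680 billion

Year 2007: gap = -2.1 × (10.35 - 5.94) = -9.261%, loss ≈ 14283 × 9.261/100 ≈ 1323.
Year 2008: gap = -2.1 × (8.84 - 5.94) = -6.09%, loss ≈ 14283 × 6.09/100 ≈ 870.
Year 2009: gap = -2.1 × (9.77 - 5.94) = -8.043%, loss ≈ 14283 × 8.043/100 ≈ 1149.
Year 2010: gap = -2.1 × (10.4 - 5.94) = -9.366%, loss ≈ 14283 × 9.366/100 ≈ 1338.
Total lost output = 1323 + 870 + 1149 + 1338 = 4680 billion.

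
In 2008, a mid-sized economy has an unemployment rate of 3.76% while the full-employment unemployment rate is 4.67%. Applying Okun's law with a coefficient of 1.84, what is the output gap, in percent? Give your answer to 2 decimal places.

1.67%

The unemployment gap is 3.76 - 4.67 = -0.91 percentage points.
Okun's law gives an output gap of -1.84 × (-0.91) = 1.6744%, i.e. 1.67% above potential.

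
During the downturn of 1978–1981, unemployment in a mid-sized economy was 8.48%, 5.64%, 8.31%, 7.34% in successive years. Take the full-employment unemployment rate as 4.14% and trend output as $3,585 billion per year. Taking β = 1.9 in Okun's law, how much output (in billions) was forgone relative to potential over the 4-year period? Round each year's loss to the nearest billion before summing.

Year 1978: gap = -1.9 × (8.48 - 4.14) = -8.246%, loss ≈ 3585 × 8.246/100 ≈ 296.
Year 1979: gap = -1.9 × (5.64 - 4.14) = -2.85%, loss ≈ 3585 × 2.85/100 ≈ 102.
Year 1980: gap = -1.9 × (8.31 - 4.14) = -7.923%, loss ≈ 3585 × 7.923/100 ≈ 284.
Year 1981: gap = -1.9 × (7.34 - 4.14) = -6.08%, loss ≈ 3585 × 6.08/100 ≈ 218.
Total lost output = 296 + 102 + 284 + 218 = 900 billion.

$900 billion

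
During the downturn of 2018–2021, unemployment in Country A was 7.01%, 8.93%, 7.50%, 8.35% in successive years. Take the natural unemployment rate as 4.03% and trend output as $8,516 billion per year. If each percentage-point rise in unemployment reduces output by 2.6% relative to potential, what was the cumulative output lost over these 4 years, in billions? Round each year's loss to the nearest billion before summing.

Year 2018: gap = -2.6 × (7.01 - 4.03) = -7.748%, loss ≈ 8516 × 7.748/100 ≈ 660.
Year 2019: gap = -2.6 × (8.93 - 4.03) = -12.74%, loss ≈ 8516 × 12.74/100 ≈ 1085.
Year 2020: gap = -2.6 × (7.5 - 4.03) = -9.022%, loss ≈ 8516 × 9.022/100 ≈ 768.
Year 2021: gap = -2.6 × (8.35 - 4.03) = -11.232%, loss ≈ 8516 × 11.232/100 ≈ 957.
Total lost output = 660 + 1085 + 768 + 957 = 3470 billion.

$3,470 billion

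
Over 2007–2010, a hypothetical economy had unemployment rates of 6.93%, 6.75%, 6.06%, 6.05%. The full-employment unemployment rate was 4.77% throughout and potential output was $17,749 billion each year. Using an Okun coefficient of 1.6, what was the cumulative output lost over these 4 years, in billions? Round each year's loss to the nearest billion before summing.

Year 2007: gap = -1.6 × (6.93 - 4.77) = -3.456%, loss ≈ 17749 × 3.456/100 ≈ 613.
Year 2008: gap = -1.6 × (6.75 - 4.77) = -3.168%, loss ≈ 17749 × 3.168/100 ≈ 562.
Year 2009: gap = -1.6 × (6.06 - 4.77) = -2.064%, loss ≈ 17749 × 2.064/100 ≈ 366.
Year 2010: gap = -1.6 × (6.05 - 4.77) = -2.048%, loss ≈ 17749 × 2.048/100 ≈ 363.
Total lost output = 613 + 562 + 366 + 363 = 1904 billion.

$1,904 billion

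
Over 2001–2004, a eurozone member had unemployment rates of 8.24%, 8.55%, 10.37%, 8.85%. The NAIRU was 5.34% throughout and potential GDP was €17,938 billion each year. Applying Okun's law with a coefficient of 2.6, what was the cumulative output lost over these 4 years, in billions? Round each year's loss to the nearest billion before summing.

Year 2001: gap = -2.6 × (8.24 - 5.34) = -7.54%, loss ≈ 17938 × 7.54/100 ≈ 1353.
Year 2002: gap = -2.6 × (8.55 - 5.34) = -8.346%, loss ≈ 17938 × 8.346/100 ≈ 1497.
Year 2003: gap = -2.6 × (10.37 - 5.34) = -13.078%, loss ≈ 17938 × 13.078/100 ≈ 2346.
Year 2004: gap = -2.6 × (8.85 - 5.34) = -9.126%, loss ≈ 17938 × 9.126/100 ≈ 1637.
Total lost output = 1353 + 1497 + 2346 + 1637 = 6833 billion.

€6,833 billion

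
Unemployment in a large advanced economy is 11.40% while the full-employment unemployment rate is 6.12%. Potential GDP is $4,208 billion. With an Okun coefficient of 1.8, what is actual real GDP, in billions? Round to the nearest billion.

$3,808 billion

Unemployment gap = 11.4 - 6.12 = 5.28 points, so the output gap is -1.8 × 5.28 = -9.504%.
Actual GDP = 4208 × (1 - 9.504/100) = 4208 × 0.90496 ≈ 3808 billion.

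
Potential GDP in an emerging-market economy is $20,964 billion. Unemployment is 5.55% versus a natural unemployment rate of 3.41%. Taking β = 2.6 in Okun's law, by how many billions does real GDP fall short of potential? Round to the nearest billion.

$1,166 billion

Output gap = -2.6 × (5.55 - 3.41) = -2.6 × 2.14 = -5.564%.
Actual GDP ≈ 20964 × 0.94436 ≈ 19798 billion, so the shortfall is 20964 - 19798 = 1166 billion.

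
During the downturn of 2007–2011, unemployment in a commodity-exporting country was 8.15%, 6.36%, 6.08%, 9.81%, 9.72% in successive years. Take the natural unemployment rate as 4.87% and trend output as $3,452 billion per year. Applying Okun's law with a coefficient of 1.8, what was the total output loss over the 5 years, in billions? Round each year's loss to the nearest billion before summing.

$980 billion

Year 2007: gap = -1.8 × (8.15 - 4.87) = -5.904%, loss ≈ 3452 × 5.904/100 ≈ 204.
Year 2008: gap = -1.8 × (6.36 - 4.87) = -2.682%, loss ≈ 3452 × 2.682/100 ≈ 93.
Year 2009: gap = -1.8 × (6.08 - 4.87) = -2.178%, loss ≈ 3452 × 2.178/100 ≈ 75.
Year 2010: gap = -1.8 × (9.81 - 4.87) = -8.892%, loss ≈ 3452 × 8.892/100 ≈ 307.
Year 2011: gap = -1.8 × (9.72 - 4.87) = -8.73%, loss ≈ 3452 × 8.73/100 ≈ 301.
Total lost output = 204 + 93 + 75 + 307 + 301 = 980 billion.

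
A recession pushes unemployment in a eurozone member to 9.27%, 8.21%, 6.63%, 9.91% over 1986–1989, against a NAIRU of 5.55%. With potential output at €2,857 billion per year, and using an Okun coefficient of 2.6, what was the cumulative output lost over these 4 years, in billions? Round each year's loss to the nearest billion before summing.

€878 billion

Year 1986: gap = -2.6 × (9.27 - 5.55) = -9.672%, loss ≈ 2857 × 9.672/100 ≈ 276.
Year 1987: gap = -2.6 × (8.21 - 5.55) = -6.916%, loss ≈ 2857 × 6.916/100 ≈ 198.
Year 1988: gap = -2.6 × (6.63 - 5.55) = -2.808%, loss ≈ 2857 × 2.808/100 ≈ 80.
Year 1989: gap = -2.6 × (9.91 - 5.55) = -11.336%, loss ≈ 2857 × 11.336/100 ≈ 324.
Total lost output = 276 + 198 + 80 + 324 = 878 billion.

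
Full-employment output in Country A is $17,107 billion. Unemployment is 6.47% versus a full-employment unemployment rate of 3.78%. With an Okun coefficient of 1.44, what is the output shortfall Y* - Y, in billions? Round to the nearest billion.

Output gap = -1.44 × (6.47 - 3.78) = -1.44 × 2.69 = -3.8736%.
Actual GDP ≈ 17107 × 0.961264 ≈ 16444 billion, so the shortfall is 17107 - 16444 = 663 billion.

$663 billion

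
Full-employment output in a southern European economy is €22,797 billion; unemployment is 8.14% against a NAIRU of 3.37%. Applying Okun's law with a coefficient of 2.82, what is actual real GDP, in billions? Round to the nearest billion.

Unemployment gap = 8.14 - 3.37 = 4.77 points, so the output gap is -2.82 × 4.77 = -13.4514%.
Actual GDP = 22797 × (1 - 13.4514/100) = 22797 × 0.865486 ≈ 19730 billion.

€19,730 billion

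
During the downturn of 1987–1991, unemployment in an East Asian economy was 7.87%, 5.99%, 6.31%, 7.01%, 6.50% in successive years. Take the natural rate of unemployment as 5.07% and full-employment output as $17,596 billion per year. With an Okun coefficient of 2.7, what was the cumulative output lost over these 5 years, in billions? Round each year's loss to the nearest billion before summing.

$3,957 billion

Year 1987: gap = -2.7 × (7.87 - 5.07) = -7.56%, loss ≈ 17596 × 7.56/100 ≈ 1330.
Year 1988: gap = -2.7 × (5.99 - 5.07) = -2.484%, loss ≈ 17596 × 2.484/100 ≈ 437.
Year 1989: gap = -2.7 × (6.31 - 5.07) = -3.348%, loss ≈ 17596 × 3.348/100 ≈ 589.
Year 1990: gap = -2.7 × (7.01 - 5.07) = -5.238%, loss ≈ 17596 × 5.238/100 ≈ 922.
Year 1991: gap = -2.7 × (6.5 - 5.07) = -3.861%, loss ≈ 17596 × 3.861/100 ≈ 679.
Total lost output = 1330 + 437 + 589 + 922 + 679 = 3957 billion.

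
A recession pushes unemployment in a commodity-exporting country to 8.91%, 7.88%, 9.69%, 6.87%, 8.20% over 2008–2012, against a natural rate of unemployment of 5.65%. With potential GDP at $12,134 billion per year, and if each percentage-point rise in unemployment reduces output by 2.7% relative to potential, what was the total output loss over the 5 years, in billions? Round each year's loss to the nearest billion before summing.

$4,358 billion

Year 2008: gap = -2.7 × (8.91 - 5.65) = -8.802%, loss ≈ 12134 × 8.802/100 ≈ 1068.
Year 2009: gap = -2.7 × (7.88 - 5.65) = -6.021%, loss ≈ 12134 × 6.021/100 ≈ 731.
Year 2010: gap = -2.7 × (9.69 - 5.65) = -10.908%, loss ≈ 12134 × 10.908/100 ≈ 1324.
Year 2011: gap = -2.7 × (6.87 - 5.65) = -3.294%, loss ≈ 12134 × 3.294/100 ≈ 400.
Year 2012: gap = -2.7 × (8.2 - 5.65) = -6.885%, loss ≈ 12134 × 6.885/100 ≈ 835.
Total lost output = 1068 + 731 + 1324 + 400 + 835 = 4358 billion.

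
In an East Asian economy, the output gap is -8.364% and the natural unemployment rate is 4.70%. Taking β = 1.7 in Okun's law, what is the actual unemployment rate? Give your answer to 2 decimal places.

9.62%

From Okun's law, u - u* = -(output gap)/β = -(-8.364)/1.7 = 4.92 points.
So u = 4.7 + 4.92 = 9.62%.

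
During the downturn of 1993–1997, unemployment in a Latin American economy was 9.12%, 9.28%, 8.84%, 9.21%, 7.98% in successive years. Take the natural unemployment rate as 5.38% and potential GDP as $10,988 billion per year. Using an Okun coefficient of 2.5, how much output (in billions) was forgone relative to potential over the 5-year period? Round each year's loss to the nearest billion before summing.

$4,814 billion

Year 1993: gap = -2.5 × (9.12 - 5.38) = -9.35%, loss ≈ 10988 × 9.35/100 ≈ 1027.
Year 1994: gap = -2.5 × (9.28 - 5.38) = -9.75%, loss ≈ 10988 × 9.75/100 ≈ 1071.
Year 1995: gap = -2.5 × (8.84 - 5.38) = -8.65%, loss ≈ 10988 × 8.65/100 ≈ 950.
Year 1996: gap = -2.5 × (9.21 - 5.38) = -9.575%, loss ≈ 10988 × 9.575/100 ≈ 1052.
Year 1997: gap = -2.5 × (7.98 - 5.38) = -6.5%, loss ≈ 10988 × 6.5/100 ≈ 714.
Total lost output = 1027 + 1071 + 950 + 1052 + 714 = 4814 billion.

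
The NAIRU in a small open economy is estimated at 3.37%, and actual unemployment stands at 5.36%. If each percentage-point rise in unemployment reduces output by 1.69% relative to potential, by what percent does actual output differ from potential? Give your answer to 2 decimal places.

-3.36%

The unemployment gap is 5.36 - 3.37 = 1.99 percentage points.
Okun's law gives an output gap of -1.69 × 1.99 = -3.3631%, i.e. 3.36% below potential.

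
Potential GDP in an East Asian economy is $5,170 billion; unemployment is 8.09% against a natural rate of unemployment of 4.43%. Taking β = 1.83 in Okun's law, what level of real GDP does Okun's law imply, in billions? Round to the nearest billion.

Unemployment gap = 8.09 - 4.43 = 3.66 points, so the output gap is -1.83 × 3.66 = -6.6978%.
Actual GDP = 5170 × (1 - 6.6978/100) = 5170 × 0.933022 ≈ 4824 billion.

$4,824 billion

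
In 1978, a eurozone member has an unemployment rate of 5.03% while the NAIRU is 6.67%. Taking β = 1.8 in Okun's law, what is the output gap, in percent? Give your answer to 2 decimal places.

2.95%

The unemployment gap is 5.03 - 6.67 = -1.64 percentage points.
Okun's law gives an output gap of -1.8 × (-1.64) = 2.952%, i.e. 2.95% above potential.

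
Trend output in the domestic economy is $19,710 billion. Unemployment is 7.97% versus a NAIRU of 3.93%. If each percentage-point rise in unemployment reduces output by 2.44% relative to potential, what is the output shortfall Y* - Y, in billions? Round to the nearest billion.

Output gap = -2.44 × (7.97 - 3.93) = -2.44 × 4.04 = -9.8576%.
Actual GDP ≈ 19710 × 0.901424 ≈ 17767 billion, so the shortfall is 19710 - 17767 = 1943 billion.

$1,943 billion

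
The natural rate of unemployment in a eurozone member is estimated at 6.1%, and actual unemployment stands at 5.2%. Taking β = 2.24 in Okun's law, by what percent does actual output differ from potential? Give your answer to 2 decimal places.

2.02%

The unemployment gap is 5.2 - 6.1 = -0.9 percentage points.
Okun's law gives an output gap of -2.24 × (-0.9) = 2.016%, i.e. 2.02% above potential.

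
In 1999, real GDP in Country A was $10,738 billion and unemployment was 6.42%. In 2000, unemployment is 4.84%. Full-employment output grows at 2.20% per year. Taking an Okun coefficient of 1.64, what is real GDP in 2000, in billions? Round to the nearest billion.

$11,252 billion

Δu = 4.84 - 6.42 = -1.58 points.
Okun's law (growth form): g_Y = g_Y* - β × Δu = 2.20 - 1.64 × (-1.58) = 2.2 + 2.5912 = 4.7912%.
Real GDP in the next year = 10738 × (1 + 4.7912/100) = 10738 × 1.047912 ≈ 11252 billion.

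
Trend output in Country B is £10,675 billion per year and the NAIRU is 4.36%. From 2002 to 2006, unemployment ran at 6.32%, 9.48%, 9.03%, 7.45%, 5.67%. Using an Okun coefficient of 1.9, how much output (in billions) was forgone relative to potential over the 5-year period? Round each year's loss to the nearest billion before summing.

£3,276 billion

Year 2002: gap = -1.9 × (6.32 - 4.36) = -3.724%, loss ≈ 10675 × 3.724/100 ≈ 398.
Year 2003: gap = -1.9 × (9.48 - 4.36) = -9.728%, loss ≈ 10675 × 9.728/100 ≈ 1038.
Year 2004: gap = -1.9 × (9.03 - 4.36) = -8.873%, loss ≈ 10675 × 8.873/100 ≈ 947.
Year 2005: gap = -1.9 × (7.45 - 4.36) = -5.871%, loss ≈ 10675 × 5.871/100 ≈ 627.
Year 2006: gap = -1.9 × (5.67 - 4.36) = -2.489%, loss ≈ 10675 × 2.489/100 ≈ 266.
Total lost output = 398 + 1038 + 947 + 627 + 266 = 3276 billion.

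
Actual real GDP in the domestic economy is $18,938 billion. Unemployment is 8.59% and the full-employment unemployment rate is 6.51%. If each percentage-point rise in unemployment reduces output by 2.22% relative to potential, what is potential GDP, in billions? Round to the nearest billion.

Unemployment gap = 8.59 - 6.51 = 2.08 points, so output gap = -2.22 × 2.08 = -4.6176%.
Since Y = Y* × (1 + gap/100), Y* = 18938/0.953824 ≈ 19855 billion.

$19,855 billion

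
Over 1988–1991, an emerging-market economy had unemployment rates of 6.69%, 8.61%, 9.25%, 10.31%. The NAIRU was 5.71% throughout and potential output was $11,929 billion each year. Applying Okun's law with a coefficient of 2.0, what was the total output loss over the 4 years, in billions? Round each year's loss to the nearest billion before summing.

Year 1988: gap = -2.0 × (6.69 - 5.71) = -1.96%, loss ≈ 11929 × 1.96/100 ≈ 234.
Year 1989: gap = -2.0 × (8.61 - 5.71) = -5.8%, loss ≈ 11929 × 5.8/100 ≈ 692.
Year 1990: gap = -2.0 × (9.25 - 5.71) = -7.08%, loss ≈ 11929 × 7.08/100 ≈ 845.
Year 1991: gap = -2.0 × (10.31 - 5.71) = -9.2%, loss ≈ 11929 × 9.2/100 ≈ 1097.
Total lost output = 234 + 692 + 845 + 1097 = 2868 billion.

$2,868 billion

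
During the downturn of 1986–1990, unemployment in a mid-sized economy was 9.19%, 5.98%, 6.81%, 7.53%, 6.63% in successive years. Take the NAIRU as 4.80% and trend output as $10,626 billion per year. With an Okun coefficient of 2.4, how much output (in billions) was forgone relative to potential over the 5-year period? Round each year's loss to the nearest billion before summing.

$3,097 billion

Year 1986: gap = -2.4 × (9.19 - 4.8) = -10.536%, loss ≈ 10626 × 10.536/100 ≈ 1120.
Year 1987: gap = -2.4 × (5.98 - 4.8) = -2.832%, loss ≈ 10626 × 2.832/100 ≈ 301.
Year 1988: gap = -2.4 × (6.81 - 4.8) = -4.824%, loss ≈ 10626 × 4.824/100 ≈ 513.
Year 1989: gap = -2.4 × (7.53 - 4.8) = -6.552%, loss ≈ 10626 × 6.552/100 ≈ 696.
Year 1990: gap = -2.4 × (6.63 - 4.8) = -4.392%, loss ≈ 10626 × 4.392/100 ≈ 467.
Total lost output = 1120 + 301 + 513 + 696 + 467 = 3097 billion.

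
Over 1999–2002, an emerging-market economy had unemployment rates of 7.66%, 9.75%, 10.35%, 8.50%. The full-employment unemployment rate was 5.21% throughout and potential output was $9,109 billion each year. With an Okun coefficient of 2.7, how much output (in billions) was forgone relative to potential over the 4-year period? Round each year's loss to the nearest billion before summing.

Year 1999: gap = -2.7 × (7.66 - 5.21) = -6.615%, loss ≈ 9109 × 6.615/100 ≈ 603.
Year 2000: gap = -2.7 × (9.75 - 5.21) = -12.258%, loss ≈ 9109 × 12.258/100 ≈ 1117.
Year 2001: gap = -2.7 × (10.35 - 5.21) = -13.878%, loss ≈ 9109 × 13.878/100 ≈ 1264.
Year 2002: gap = -2.7 × (8.5 - 5.21) = -8.883%, loss ≈ 9109 × 8.883/100 ≈ 809.
Total lost output = 603 + 1117 + 1264 + 809 = 3793 billion.

$3,793 billion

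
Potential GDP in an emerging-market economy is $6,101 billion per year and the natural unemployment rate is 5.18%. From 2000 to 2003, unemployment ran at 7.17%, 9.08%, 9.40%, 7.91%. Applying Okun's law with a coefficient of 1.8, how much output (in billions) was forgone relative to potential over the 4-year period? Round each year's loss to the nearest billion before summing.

$1,410 billion

Year 2000: gap = -1.8 × (7.17 - 5.18) = -3.582%, loss ≈ 6101 × 3.582/100 ≈ 219.
Year 2001: gap = -1.8 × (9.08 - 5.18) = -7.02%, loss ≈ 6101 × 7.02/100 ≈ 428.
Year 2002: gap = -1.8 × (9.4 - 5.18) = -7.596%, loss ≈ 6101 × 7.596/100 ≈ 463.
Year 2003: gap = -1.8 × (7.91 - 5.18) = -4.914%, loss ≈ 6101 × 4.914/100 ≈ 300.
Total lost output = 219 + 428 + 463 + 300 = 1410 billion.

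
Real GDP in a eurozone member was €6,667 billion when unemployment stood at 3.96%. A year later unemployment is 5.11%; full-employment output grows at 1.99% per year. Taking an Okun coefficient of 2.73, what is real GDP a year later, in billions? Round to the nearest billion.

€6,590 billion

Δu = 5.11 - 3.96 = 1.15 points.
Okun's law (growth form): g_Y = g_Y* - β × Δu = 1.99 - 2.73 × (1.15) = 1.99 - 3.1395 = -1.1495%.
Real GDP in the next year = 6667 × (1 - 1.1495/100) = 6667 × 0.988505 ≈ 6590 billion.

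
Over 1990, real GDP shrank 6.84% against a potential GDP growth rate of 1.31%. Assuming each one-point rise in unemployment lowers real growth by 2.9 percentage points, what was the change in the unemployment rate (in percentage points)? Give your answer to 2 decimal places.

2.81 percentage points

Growth-rate Okun's law: g_Y = g_Y* - β × Δu, so Δu = (g_Y* - g_Y)/β.
Δu = (1.31 + 6.84)/2.9 = 8.15/2.9 = 2.81 percentage points.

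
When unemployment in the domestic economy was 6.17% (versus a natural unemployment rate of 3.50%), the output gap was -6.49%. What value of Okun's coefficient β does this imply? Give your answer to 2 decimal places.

β ≈ 2.43

Okun's law: output gap = -β × (u - u*).
-6.49 = -β × (6.17 - 3.5) = -β × 2.67, so β = 6.49/2.67 = 2.43.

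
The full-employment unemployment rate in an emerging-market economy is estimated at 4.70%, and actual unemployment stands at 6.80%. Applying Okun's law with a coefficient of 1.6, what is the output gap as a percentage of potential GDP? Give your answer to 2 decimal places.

The unemployment gap is 6.8 - 4.7 = 2.1 percentage points.
Okun's law gives an output gap of -1.6 × 2.1 = -3.36%, i.e. 3.36% below potential.

-3.36%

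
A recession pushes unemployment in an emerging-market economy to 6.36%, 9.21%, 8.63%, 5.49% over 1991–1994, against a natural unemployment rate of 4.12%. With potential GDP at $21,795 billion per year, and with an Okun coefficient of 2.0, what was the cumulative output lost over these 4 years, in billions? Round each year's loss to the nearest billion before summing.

$5,758 billion

Year 1991: gap = -2.0 × (6.36 - 4.12) = -4.48%, loss ≈ 21795 × 4.48/100 ≈ 976.
Year 1992: gap = -2.0 × (9.21 - 4.12) = -10.18%, loss ≈ 21795 × 10.18/100 ≈ 2219.
Year 1993: gap = -2.0 × (8.63 - 4.12) = -9.02%, loss ≈ 21795 × 9.02/100 ≈ 1966.
Year 1994: gap = -2.0 × (5.49 - 4.12) = -2.74%, loss ≈ 21795 × 2.74/100 ≈ 597.
Total lost output = 976 + 2219 + 1966 + 597 = 5758 billion.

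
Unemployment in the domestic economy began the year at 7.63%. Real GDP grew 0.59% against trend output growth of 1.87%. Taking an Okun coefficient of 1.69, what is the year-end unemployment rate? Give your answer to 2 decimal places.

8.39%

Growth-rate Okun's law: g_Y = g_Y* - β × Δu, so Δu = (g_Y* - g_Y)/β.
Δu = (1.87 - 0.59)/1.69 = 1.28/1.69 = 0.76 percentage points.
Year-end unemployment = 7.63 + 0.76 = 8.39%.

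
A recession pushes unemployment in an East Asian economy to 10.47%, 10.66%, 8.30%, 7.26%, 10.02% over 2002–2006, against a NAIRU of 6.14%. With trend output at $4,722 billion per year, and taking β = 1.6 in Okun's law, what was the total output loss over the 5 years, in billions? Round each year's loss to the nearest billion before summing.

$1,209 billion

Year 2002: gap = -1.6 × (10.47 - 6.14) = -6.928%, loss ≈ 4722 × 6.928/100 ≈ 327.
Year 2003: gap = -1.6 × (10.66 - 6.14) = -7.232%, loss ≈ 4722 × 7.232/100 ≈ 341.
Year 2004: gap = -1.6 × (8.3 - 6.14) = -3.456%, loss ≈ 4722 × 3.456/100 ≈ 163.
Year 2005: gap = -1.6 × (7.26 - 6.14) = -1.792%, loss ≈ 4722 × 1.792/100 ≈ 85.
Year 2006: gap = -1.6 × (10.02 - 6.14) = -6.208%, loss ≈ 4722 × 6.208/100 ≈ 293.
Total lost output = 327 + 341 + 163 + 85 + 293 = 1209 billion.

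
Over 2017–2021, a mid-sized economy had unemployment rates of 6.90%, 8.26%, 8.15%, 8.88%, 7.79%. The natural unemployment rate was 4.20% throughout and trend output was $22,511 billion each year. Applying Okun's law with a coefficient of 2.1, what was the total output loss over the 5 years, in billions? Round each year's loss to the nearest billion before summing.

$8,971 billion

Year 2017: gap = -2.1 × (6.9 - 4.2) = -5.67%, loss ≈ 22511 × 5.67/100 ≈ 1276.
Year 2018: gap = -2.1 × (8.26 - 4.2) = -8.526%, loss ≈ 22511 × 8.526/100 ≈ 1919.
Year 2019: gap = -2.1 × (8.15 - 4.2) = -8.295%, loss ≈ 22511 × 8.295/100 ≈ 1867.
Year 2020: gap = -2.1 × (8.88 - 4.2) = -9.828%, loss ≈ 22511 × 9.828/100 ≈ 2212.
Year 2021: gap = -2.1 × (7.79 - 4.2) = -7.539%, loss ≈ 22511 × 7.539/100 ≈ 1697.
Total lost output = 1276 + 1919 + 1867 + 2212 + 1697 = 8971 billion.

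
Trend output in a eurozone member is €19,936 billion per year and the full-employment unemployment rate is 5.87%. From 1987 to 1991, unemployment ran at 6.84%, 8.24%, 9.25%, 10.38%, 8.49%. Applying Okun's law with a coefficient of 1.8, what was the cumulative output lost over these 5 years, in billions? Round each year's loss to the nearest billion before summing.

Year 1987: gap = -1.8 × (6.84 - 5.87) = -1.746%, loss ≈ 19936 × 1.746/100 ≈ 348.
Year 1988: gap = -1.8 × (8.24 - 5.87) = -4.266%, loss ≈ 19936 × 4.266/100 ≈ 850.
Year 1989: gap = -1.8 × (9.25 - 5.87) = -6.084%, loss ≈ 19936 × 6.084/100 ≈ 1213.
Year 1990: gap = -1.8 × (10.38 - 5.87) = -8.118%, loss ≈ 19936 × 8.118/100 ≈ 1618.
Year 1991: gap = -1.8 × (8.49 - 5.87) = -4.716%, loss ≈ 19936 × 4.716/100 ≈ 940.
Total lost output = 348 + 850 + 1213 + 1618 + 940 = 4969 billion.

€4,969 billion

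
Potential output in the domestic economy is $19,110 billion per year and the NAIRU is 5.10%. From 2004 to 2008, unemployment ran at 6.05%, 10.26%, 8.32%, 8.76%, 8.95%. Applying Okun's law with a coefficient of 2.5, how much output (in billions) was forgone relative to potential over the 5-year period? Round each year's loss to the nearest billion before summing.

Year 2004: gap = -2.5 × (6.05 - 5.1) = -2.375%, loss ≈ 19110 × 2.375/100 ≈ 454.
Year 2005: gap = -2.5 × (10.26 - 5.1) = -12.9%, loss ≈ 19110 × 12.9/100 ≈ 2465.
Year 2006: gap = -2.5 × (8.32 - 5.1) = -8.05%, loss ≈ 19110 × 8.05/100 ≈ 1538.
Year 2007: gap = -2.5 × (8.76 - 5.1) = -9.15%, loss ≈ 19110 × 9.15/100 ≈ 1749.
Year 2008: gap = -2.5 × (8.95 - 5.1) = -9.625%, loss ≈ 19110 × 9.625/100 ≈ 1839.
Total lost output = 454 + 2465 + 1538 + 1749 + 1839 = 8045 billion.

$8,045 billion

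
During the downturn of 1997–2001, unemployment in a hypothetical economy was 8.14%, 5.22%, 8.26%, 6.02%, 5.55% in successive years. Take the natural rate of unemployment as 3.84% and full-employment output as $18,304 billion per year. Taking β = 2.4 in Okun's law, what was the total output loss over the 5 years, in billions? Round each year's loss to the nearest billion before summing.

Year 1997: gap = -2.4 × (8.14 - 3.84) = -10.32%, loss ≈ 18304 × 10.32/100 ≈ 1889.
Year 1998: gap = -2.4 × (5.22 - 3.84) = -3.312%, loss ≈ 18304 × 3.312/100 ≈ 606.
Year 1999: gap = -2.4 × (8.26 - 3.84) = -10.608%, loss ≈ 18304 × 10.608/100 ≈ 1942.
Year 2000: gap = -2.4 × (6.02 - 3.84) = -5.232%, loss ≈ 18304 × 5.232/100 ≈ 958.
Year 2001: gap = -2.4 × (5.55 - 3.84) = -4.104%, loss ≈ 18304 × 4.104/100 ≈ 751.
Total lost output = 1889 + 606 + 1942 + 958 + 751 = 6146 billion.

$6,146 billion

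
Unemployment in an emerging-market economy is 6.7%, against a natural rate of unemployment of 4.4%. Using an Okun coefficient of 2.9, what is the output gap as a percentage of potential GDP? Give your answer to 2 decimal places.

The unemployment gap is 6.7 - 4.4 = 2.3 percentage points.
Okun's law gives an output gap of -2.9 × 2.3 = -6.67%, i.e. 6.67% below potential.

-6.67%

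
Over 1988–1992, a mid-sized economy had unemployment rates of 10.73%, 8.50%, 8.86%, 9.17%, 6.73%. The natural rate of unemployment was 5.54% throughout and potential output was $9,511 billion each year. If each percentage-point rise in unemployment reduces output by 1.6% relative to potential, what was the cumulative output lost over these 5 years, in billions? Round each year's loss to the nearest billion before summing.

$2,478 billion

Year 1988: gap = -1.6 × (10.73 - 5.54) = -8.304%, loss ≈ 9511 × 8.304/100 ≈ 790.
Year 1989: gap = -1.6 × (8.5 - 5.54) = -4.736%, loss ≈ 9511 × 4.736/100 ≈ 450.
Year 1990: gap = -1.6 × (8.86 - 5.54) = -5.312%, loss ≈ 9511 × 5.312/100 ≈ 505.
Year 1991: gap = -1.6 × (9.17 - 5.54) = -5.808%, loss ≈ 9511 × 5.808/100 ≈ 552.
Year 1992: gap = -1.6 × (6.73 - 5.54) = -1.904%, loss ≈ 9511 × 1.904/100 ≈ 181.
Total lost output = 790 + 450 + 505 + 552 + 181 = 2478 billion.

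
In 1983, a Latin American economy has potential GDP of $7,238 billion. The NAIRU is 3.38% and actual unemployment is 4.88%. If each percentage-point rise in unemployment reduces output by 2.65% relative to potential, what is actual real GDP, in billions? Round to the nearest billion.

$6,950 billion

Unemployment gap = 4.88 - 3.38 = 1.5 points, so the output gap is -2.65 × 1.5 = -3.975%.
Actual GDP = 7238 × (1 - 3.975/100) = 7238 × 0.96025 ≈ 6950 billion.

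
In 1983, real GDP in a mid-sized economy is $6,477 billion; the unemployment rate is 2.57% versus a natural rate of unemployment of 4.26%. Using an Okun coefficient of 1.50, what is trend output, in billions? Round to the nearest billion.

$6,317 billion

Unemployment gap = 2.57 - 4.26 = -1.69 points, so output gap = -1.5 × (-1.69) = 2.535%.
Since Y = Y* × (1 + gap/100), Y* = 6477/1.02535 ≈ 6317 billion.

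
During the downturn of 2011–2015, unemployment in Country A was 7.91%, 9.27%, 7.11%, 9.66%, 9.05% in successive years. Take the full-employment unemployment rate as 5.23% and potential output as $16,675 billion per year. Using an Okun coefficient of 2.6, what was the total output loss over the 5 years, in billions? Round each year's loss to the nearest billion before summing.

Year 2011: gap = -2.6 × (7.91 - 5.23) = -6.968%, loss ≈ 16675 × 6.968/100 ≈ 1162.
Year 2012: gap = -2.6 × (9.27 - 5.23) = -10.504%, loss ≈ 16675 × 10.504/100 ≈ 1752.
Year 2013: gap = -2.6 × (7.11 - 5.23) = -4.888%, loss ≈ 16675 × 4.888/100 ≈ 815.
Year 2014: gap = -2.6 × (9.66 - 5.23) = -11.518%, loss ≈ 16675 × 11.518/100 ≈ 1921.
Year 2015: gap = -2.6 × (9.05 - 5.23) = -9.932%, loss ≈ 16675 × 9.932/100 ≈ 1656.
Total lost output = 1162 + 1752 + 815 + 1921 + 1656 = 7306 billion.

$7,306 billion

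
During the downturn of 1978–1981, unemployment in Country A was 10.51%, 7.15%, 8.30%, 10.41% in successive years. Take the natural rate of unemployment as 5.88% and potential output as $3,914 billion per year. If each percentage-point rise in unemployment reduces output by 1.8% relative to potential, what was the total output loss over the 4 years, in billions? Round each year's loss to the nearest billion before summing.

Year 1978: gap = -1.8 × (10.51 - 5.88) = -8.334%, loss ≈ 3914 × 8.334/100 ≈ 326.
Year 1979: gap = -1.8 × (7.15 - 5.88) = -2.286%, loss ≈ 3914 × 2.286/100 ≈ 89.
Year 1980: gap = -1.8 × (8.3 - 5.88) = -4.356%, loss ≈ 3914 × 4.356/100 ≈ 170.
Year 1981: gap = -1.8 × (10.41 - 5.88) = -8.154%, loss ≈ 3914 × 8.154/100 ≈ 319.
Total lost output = 326 + 89 + 170 + 319 = 904 billion.

$904 billion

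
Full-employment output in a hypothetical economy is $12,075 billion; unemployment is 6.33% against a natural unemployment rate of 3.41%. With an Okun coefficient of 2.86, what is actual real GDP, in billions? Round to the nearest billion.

$11,067 billion

Unemployment gap = 6.33 - 3.41 = 2.92 points, so the output gap is -2.86 × 2.92 = -8.3512%.
Actual GDP = 12075 × (1 - 8.3512/100) = 12075 × 0.916488 ≈ 11067 billion.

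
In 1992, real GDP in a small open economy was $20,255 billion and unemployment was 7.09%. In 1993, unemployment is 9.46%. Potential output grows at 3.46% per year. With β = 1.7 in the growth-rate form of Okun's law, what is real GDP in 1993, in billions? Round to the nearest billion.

$20,140 billion

Δu = 9.46 - 7.09 = 2.37 points.
Okun's law (growth form): g_Y = g_Y* - β × Δu = 3.46 - 1.7 × (2.37) = 3.46 - 4.029 = -0.569%.
Real GDP in the next year = 20255 × (1 - 0.569/100) = 20255 × 0.99431 ≈ 20140 billion.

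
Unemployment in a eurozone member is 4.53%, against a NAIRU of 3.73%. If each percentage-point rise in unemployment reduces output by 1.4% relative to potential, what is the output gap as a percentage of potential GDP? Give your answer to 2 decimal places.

The unemployment gap is 4.53 - 3.73 = 0.8 percentage points.
Okun's law gives an output gap of -1.4 × 0.8 = -1.12%, i.e. 1.12% below potential.

-1.12%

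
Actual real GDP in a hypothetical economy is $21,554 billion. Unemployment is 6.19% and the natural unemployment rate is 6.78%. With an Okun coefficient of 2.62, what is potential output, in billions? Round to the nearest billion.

Unemployment gap = 6.19 - 6.78 = -0.59 points, so output gap = -2.62 × (-0.59) = 1.5458%.
Since Y = Y* × (1 + gap/100), Y* = 21554/1.015458 ≈ 21226 billion.

$21,226 billion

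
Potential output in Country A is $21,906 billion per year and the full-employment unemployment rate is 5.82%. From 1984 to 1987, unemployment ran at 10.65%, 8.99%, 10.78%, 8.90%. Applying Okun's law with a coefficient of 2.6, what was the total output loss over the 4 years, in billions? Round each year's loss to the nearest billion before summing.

Year 1984: gap = -2.6 × (10.65 - 5.82) = -12.558%, loss ≈ 21906 × 12.558/100 ≈ 2751.
Year 1985: gap = -2.6 × (8.99 - 5.82) = -8.242%, loss ≈ 21906 × 8.242/100 ≈ 1805.
Year 1986: gap = -2.6 × (10.78 - 5.82) = -12.896%, loss ≈ 21906 × 12.896/100 ≈ 2825.
Year 1987: gap = -2.6 × (8.9 - 5.82) = -8.008%, loss ≈ 21906 × 8.008/100 ≈ 1754.
Total lost output = 2751 + 1805 + 2825 + 1754 = 9135 billion.

$9,135 billion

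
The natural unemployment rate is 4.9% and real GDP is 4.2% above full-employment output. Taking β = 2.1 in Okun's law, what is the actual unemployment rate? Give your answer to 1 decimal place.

2.9%

From Okun's law, u - u* = -(output gap)/β = -(4.2)/2.1 = -2 points.
So u = 4.9 - 2 = 2.9%.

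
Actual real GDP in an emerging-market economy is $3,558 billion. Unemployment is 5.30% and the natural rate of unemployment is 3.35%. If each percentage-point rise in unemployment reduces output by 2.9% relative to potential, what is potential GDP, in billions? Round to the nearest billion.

$3,771 billion

Unemployment gap = 5.3 - 3.35 = 1.95 points, so output gap = -2.9 × 1.95 = -5.655%.
Since Y = Y* × (1 + gap/100), Y* = 3558/0.94345 ≈ 3771 billion.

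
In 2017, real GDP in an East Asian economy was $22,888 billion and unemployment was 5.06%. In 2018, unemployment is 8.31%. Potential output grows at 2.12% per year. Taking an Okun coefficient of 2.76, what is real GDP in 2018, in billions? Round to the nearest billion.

$21,320 billion

Δu = 8.31 - 5.06 = 3.25 points.
Okun's law (growth form): g_Y = g_Y* - β × Δu = 2.12 - 2.76 × (3.25) = 2.12 - 8.97 = -6.85%.
Real GDP in the next year = 22888 × (1 - 6.85/100) = 22888 × 0.9315 ≈ 21320 billion.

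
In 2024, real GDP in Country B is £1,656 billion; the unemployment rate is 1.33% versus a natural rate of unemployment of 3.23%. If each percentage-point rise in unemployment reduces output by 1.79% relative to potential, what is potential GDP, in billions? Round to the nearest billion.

£1,602 billion

Unemployment gap = 1.33 - 3.23 = -1.9 points, so output gap = -1.79 × (-1.9) = 3.401%.
Since Y = Y* × (1 + gap/100), Y* = 1656/1.03401 ≈ 1602 billion.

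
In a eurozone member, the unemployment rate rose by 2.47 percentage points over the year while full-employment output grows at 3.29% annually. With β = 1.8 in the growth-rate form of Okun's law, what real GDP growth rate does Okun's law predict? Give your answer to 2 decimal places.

-1.16%

Growth-rate Okun's law: g_Y = g_Y* - β × Δu.
g_Y = 3.29 - 1.8 × (2.47) = 3.29 - 4.446 = -1.156%, i.e. -1.16% to 2 d.p.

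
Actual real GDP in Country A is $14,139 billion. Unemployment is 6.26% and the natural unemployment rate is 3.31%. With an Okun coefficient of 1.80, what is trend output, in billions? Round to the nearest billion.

Unemployment gap = 6.26 - 3.31 = 2.95 points, so output gap = -1.8 × 2.95 = -5.31%.
Since Y = Y* × (1 + gap/100), Y* = 14139/0.9469 ≈ 14932 billion.

$14,932 billion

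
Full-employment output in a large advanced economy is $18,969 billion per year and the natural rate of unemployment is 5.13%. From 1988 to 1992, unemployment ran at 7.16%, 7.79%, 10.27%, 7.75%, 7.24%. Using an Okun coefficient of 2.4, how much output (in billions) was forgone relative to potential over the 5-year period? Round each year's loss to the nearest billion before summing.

Year 1988: gap = -2.4 × (7.16 - 5.13) = -4.872%, loss ≈ 18969 × 4.872/100 ≈ 924.
Year 1989: gap = -2.4 × (7.79 - 5.13) = -6.384%, loss ≈ 18969 × 6.384/100 ≈ 1211.
Year 1990: gap = -2.4 × (10.27 - 5.13) = -12.336%, loss ≈ 18969 × 12.336/100 ≈ 2340.
Year 1991: gap = -2.4 × (7.75 - 5.13) = -6.288%, loss ≈ 18969 × 6.288/100 ≈ 1193.
Year 1992: gap = -2.4 × (7.24 - 5.13) = -5.064%, loss ≈ 18969 × 5.064/100 ≈ 961.
Total lost output = 924 + 1211 + 2340 + 1193 + 961 = 6629 billion.

$6,629 billion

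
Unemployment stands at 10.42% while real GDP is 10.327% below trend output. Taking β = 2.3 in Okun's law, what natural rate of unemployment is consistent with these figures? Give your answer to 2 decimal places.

5.93%

From Okun's law, u - u* = -(output gap)/β = -(-10.327)/2.3 = 4.49 points.
So u* = 10.42 - 4.49 = 5.93%.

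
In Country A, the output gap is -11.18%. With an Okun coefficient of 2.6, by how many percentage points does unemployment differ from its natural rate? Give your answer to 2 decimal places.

Okun's law: output gap = -β × (u - u*), so u - u* = -(output gap)/β.
u - u* = -(-11.18)/2.6 = 4.3 percentage points.

4.30 percentage points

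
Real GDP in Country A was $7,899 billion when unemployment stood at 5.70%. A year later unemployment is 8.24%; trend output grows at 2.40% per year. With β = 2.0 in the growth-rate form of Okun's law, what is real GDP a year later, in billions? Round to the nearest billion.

Δu = 8.24 - 5.7 = 2.54 points.
Okun's law (growth form): g_Y = g_Y* - β × Δu = 2.40 - 2.0 × (2.54) = 2.4 - 5.08 = -2.68%.
Real GDP in the next year = 7899 × (1 - 2.68/100) = 7899 × 0.9732 ≈ 7687 billion.

$7,687 billion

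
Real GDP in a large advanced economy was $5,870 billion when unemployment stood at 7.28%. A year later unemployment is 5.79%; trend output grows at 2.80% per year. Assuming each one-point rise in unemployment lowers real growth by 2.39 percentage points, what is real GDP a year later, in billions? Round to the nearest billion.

$6,243 billion

Δu = 5.79 - 7.28 = -1.49 points.
Okun's law (growth form): g_Y = g_Y* - β × Δu = 2.80 - 2.39 × (-1.49) = 2.8 + 3.5611 = 6.3611%.
Real GDP in the next year = 5870 × (1 + 6.3611/100) = 5870 × 1.063611 ≈ 6243 billion.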